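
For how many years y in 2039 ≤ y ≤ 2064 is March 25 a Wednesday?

3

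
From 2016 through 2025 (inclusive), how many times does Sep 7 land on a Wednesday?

Day of week of September 7 in each year:
2016: Wed ✓, 2017: Thu, 2018: Fri, 2019: Sat, 2020: Mon, 2021: Tue, 2022: Wed ✓, 2023: Thu, 2024: Sat, 2025: Sun
Wednesdays: 2016, 2022.

2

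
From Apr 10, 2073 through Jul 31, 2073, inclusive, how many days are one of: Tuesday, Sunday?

Apr 10, 2073 is a Monday.
From Apr 10, 2073 to Jul 31, 2073 is 113 days inclusive.
113 = 7 × 16 + 1, so there are 16 full weeks plus 1 extra day.
Each full week contributes 2 days from the set (Tue, Sun): 16 × 2 = 32.
The 1 extra day is Mon — none qualify.
Total: 32 + 0 = 32.

32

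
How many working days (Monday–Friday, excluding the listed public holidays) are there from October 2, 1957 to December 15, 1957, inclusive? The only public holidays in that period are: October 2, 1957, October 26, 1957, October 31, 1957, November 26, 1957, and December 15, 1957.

October 2, 1957 is a Wednesday.
The range spans 75 days (inclusive of both endpoints).
75 = 7 × 10 + 5, so there are 10 full weeks plus 5 extra days.
Each full week contributes 5 weekdays (Mon–Fri): 10 × 5 = 50.
The 5 extra days are Wednesday, Thursday, Friday, Saturday, Sunday — 3 of them qualify.
Total: 50 + 3 = 53.
Holidays: October 2, 1957 (Wed); October 26, 1957 (Sat); October 31, 1957 (Thu); November 26, 1957 (Tue); December 15, 1957 (Sun).
3 of the 5 holidays fall on weekdays; the rest are weekends and were already excluded.
Business days: 53 − 3 = 50.

50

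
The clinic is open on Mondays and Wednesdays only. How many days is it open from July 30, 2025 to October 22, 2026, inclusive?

129

July 30, 2025 is a Wednesday.
The range spans 450 days (inclusive of both endpoints).
450 = 7 × 64 + 2, so there are 64 full weeks plus 2 extra days.
Each full week contributes 2 days from the set (Mon, Wed): 64 × 2 = 128.
The 2 extra days are Wed, Thu — 1 of them qualifies.
Total: 128 + 1 = 129.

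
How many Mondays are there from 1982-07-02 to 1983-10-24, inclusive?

69

1982-07-02 is a Friday.
That's 480 days from start to end, counting both.
480 = 7 × 68 + 4, so there are 68 full weeks plus 4 extra days.
Each full week contributes one Monday: 68 so far.
The 4 extra days are Friday, Saturday, Sunday, Monday — 1 of them qualifies.
Total: 68 + 1 = 69.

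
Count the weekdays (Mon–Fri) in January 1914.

22

January 1, 1914 is a Thursday.
That's 31 days from start to end, counting both.
31 = 7 × 4 + 3, so there are 4 full weeks plus 3 extra days.
Each full week contributes 5 weekdays (Mon–Fri): 4 × 5 = 20.
The 3 extra days are Thu, Fri, Sat — 2 of them qualify.
Total: 20 + 2 = 22.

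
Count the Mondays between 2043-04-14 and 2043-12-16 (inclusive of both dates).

35 Mondays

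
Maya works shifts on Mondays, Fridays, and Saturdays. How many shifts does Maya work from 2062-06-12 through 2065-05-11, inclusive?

457

2062-06-12 is a Monday.
The range spans 1065 days (inclusive of both endpoints).
1065 = 7 × 152 + 1, so there are 152 full weeks plus 1 extra day.
Each full week contributes 3 days from the set (Mon, Fri, Sat): 152 × 3 = 456.
The 1 extra day is Monday — 1 of them qualifies.
Total: 456 + 1 = 457.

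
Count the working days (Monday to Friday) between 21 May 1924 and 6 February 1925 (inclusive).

21 May 1924 is a Wednesday.
From 21 May 1924 to 6 February 1925 is 262 days inclusive.
262 = 7 × 37 + 3, so there are 37 full weeks plus 3 extra days.
Each full week contributes 5 weekdays (Mon–Fri): 37 × 5 = 185.
The 3 extra days are Wed, Thu, Fri — 3 of them qualify.
Total: 185 + 3 = 188.

188 weekdays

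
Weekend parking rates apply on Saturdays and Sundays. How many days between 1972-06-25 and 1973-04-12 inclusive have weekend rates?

1972-06-25 is a Sunday.
The range spans 292 days (inclusive of both endpoints).
292 = 7 × 41 + 5, so there are 41 full weeks plus 5 extra days.
Each full week contributes 2 weekend days (Sat, Sun): 41 × 2 = 82.
The 5 extra days are Sunday, Monday, Tuesday, Wednesday, Thursday — 1 of them qualifies.
Total: 82 + 1 = 83.

83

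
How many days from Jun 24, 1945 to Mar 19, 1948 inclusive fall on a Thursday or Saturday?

285

Jun 24, 1945 is a Sunday.
The range spans 1000 days (inclusive of both endpoints).
1000 = 7 × 142 + 6, so there are 142 full weeks plus 6 extra days.
Each full week contributes 2 days from the set (Thu, Sat): 142 × 2 = 284.
The 6 extra days are Sunday, Monday, Tuesday, Wednesday, Thursday, Friday — 1 of them qualifies.
Total: 284 + 1 = 285.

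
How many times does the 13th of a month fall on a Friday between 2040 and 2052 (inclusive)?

24

Friday-the-13ths by year:
2040: Jan, Apr, Jul
2041: Sep, Dec
2042: Jun
2043: Feb, Mar, Nov
2044: May
2045: Jan, Oct
2046: Apr, Jul
2047: Sep, Dec
2048: Mar, Nov
2049: Aug
2050: May
2051: Jan, Oct
2052: Sep, Dec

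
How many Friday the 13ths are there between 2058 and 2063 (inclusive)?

10

Friday-the-13ths by year:
2058: Sep, Dec
2059: Jun
2060: Feb, Aug
2061: May
2062: Jan, Oct
2063: Apr, Jul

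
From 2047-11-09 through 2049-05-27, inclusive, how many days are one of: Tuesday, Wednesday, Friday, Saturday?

2047-11-09 is a Saturday.
The range spans 566 days (inclusive of both endpoints).
566 = 7 × 80 + 6, so there are 80 full weeks plus 6 extra days.
Each full week contributes 4 days from the set (Tue, Wed, Fri, Sat): 80 × 4 = 320.
The 6 extra days are Saturday, Sunday, Monday, Tuesday, Wednesday, Thursday — 3 of them qualify.
Total: 320 + 3 = 323.

323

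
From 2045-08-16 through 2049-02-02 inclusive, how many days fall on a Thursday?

2045-08-16 is a Wednesday.
From 2045-08-16 to 2049-02-02 is 1267 days inclusive.
1267 = 7 × 181, so the span is exactly 181 full weeks.
Each full week contributes one Thursday: 181 so far.

181 Thursdays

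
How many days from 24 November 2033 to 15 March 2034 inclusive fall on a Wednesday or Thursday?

32

24 November 2033 is a Thursday.
From 24 November 2033 to 15 March 2034 is 112 days inclusive.
112 = 7 × 16, so the span is exactly 16 full weeks.
Each full week contributes 2 days from the set (Wed, Thu): 16 × 2 = 32.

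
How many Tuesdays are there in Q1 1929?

13

1929-01-01 is a Tuesday.
From 1929-01-01 to 1929-03-31 is 90 days inclusive.
90 = 7 × 12 + 6, so there are 12 full weeks plus 6 extra days.
Each full week contributes one Tuesday: 12 so far.
The 6 extra days are Tuesday, Wednesday, Thursday, Friday, Saturday, Sunday — 1 of them qualifies.
Total: 12 + 1 = 13.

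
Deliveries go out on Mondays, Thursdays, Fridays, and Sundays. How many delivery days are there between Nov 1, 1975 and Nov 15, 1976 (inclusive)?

Nov 1, 1975 is a Saturday.
That's 381 days from start to end, counting both.
381 = 7 × 54 + 3, so there are 54 full weeks plus 3 extra days.
Each full week contributes 4 days from the set (Mon, Thu, Fri, Sun): 54 × 4 = 216.
The 3 extra days are Sat, Sun, Mon — 2 of them qualify.
Total: 216 + 2 = 218.

218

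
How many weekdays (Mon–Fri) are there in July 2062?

21 weekdays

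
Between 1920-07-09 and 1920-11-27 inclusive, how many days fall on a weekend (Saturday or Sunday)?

41

1920-07-09 is a Friday.
That's 142 days from start to end, counting both.
142 = 7 × 20 + 2, so there are 20 full weeks plus 2 extra days.
Each full week contributes 2 weekend days (Sat, Sun): 20 × 2 = 40.
The 2 extra days are Friday, Saturday — 1 of them qualifies.
Total: 40 + 1 = 41.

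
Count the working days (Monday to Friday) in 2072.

261

Jan 1, 2072 is a Friday.
From Jan 1, 2072 to Dec 31, 2072 is 366 days inclusive.
366 = 7 × 52 + 2, so there are 52 full weeks plus 2 extra days.
Each full week contributes 5 weekdays (Mon–Fri): 52 × 5 = 260.
The 2 extra days are Fri, Sat — 1 of them qualifies.
Total: 260 + 1 = 261.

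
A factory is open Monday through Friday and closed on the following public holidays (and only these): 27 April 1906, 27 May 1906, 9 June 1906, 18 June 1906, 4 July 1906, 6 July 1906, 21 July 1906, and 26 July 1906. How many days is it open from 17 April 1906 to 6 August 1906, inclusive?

75 business days

17 April 1906 is a Tuesday.
The range spans 112 days (inclusive of both endpoints).
112 = 7 × 16, so the span is exactly 16 full weeks.
Each full week contributes 5 weekdays (Mon–Fri): 16 × 5 = 80.
Holidays: 27 April 1906 (Fri); 27 May 1906 (Sun); 9 June 1906 (Sat); 18 June 1906 (Mon); 4 July 1906 (Wed); 6 July 1906 (Fri); 21 July 1906 (Sat); 26 July 1906 (Thu).
5 of the 8 holidays fall on weekdays; the rest are weekends and were already excluded.
Business days: 80 − 5 = 75.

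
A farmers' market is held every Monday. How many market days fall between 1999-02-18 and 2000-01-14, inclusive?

47

1999-02-18 is a Thursday.
That's 331 days from start to end, counting both.
331 = 7 × 47 + 2, so there are 47 full weeks plus 2 extra days.
Each full week contributes one Monday: 47 so far.
The 2 extra days are Thu, Fri — none qualify.
Total: 47 + 0 = 47.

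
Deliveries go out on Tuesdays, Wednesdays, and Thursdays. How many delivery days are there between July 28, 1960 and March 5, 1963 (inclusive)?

July 28, 1960 is a Thursday.
From July 28, 1960 to March 5, 1963 is 951 days inclusive.
951 = 7 × 135 + 6, so there are 135 full weeks plus 6 extra days.
Each full week contributes 3 days from the set (Tue, Wed, Thu): 135 × 3 = 405.
The 6 extra days are Thursday, Friday, Saturday, Sunday, Monday, Tuesday — 2 of them qualify.
Total: 405 + 2 = 407.

407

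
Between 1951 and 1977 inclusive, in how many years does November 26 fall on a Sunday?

Day of week of November 26 in each year:
1951: Mon, 1952: Wed, 1953: Thu, 1954: Fri, 1955: Sat, 1956: Mon, 1957: Tue, 1958: Wed, 1959: Thu, 1960: Sat, 1961: Sun ✓, 1962: Mon, 1963: Tue, 1964: Thu, 1965: Fri, 1966: Sat, 1967: Sun ✓, 1968: Tue, 1969: Wed, 1970: Thu, 1971: Fri, 1972: Sun ✓, 1973: Mon, 1974: Tue, 1975: Wed, 1976: Fri, 1977: Sat
Sundays: 1961, 1967, 1972.

3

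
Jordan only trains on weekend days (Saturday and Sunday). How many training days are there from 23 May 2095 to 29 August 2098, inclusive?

23 May 2095 is a Monday.
The range spans 1195 days (inclusive of both endpoints).
1195 = 7 × 170 + 5, so there are 170 full weeks plus 5 extra days.
Each full week contributes 2 weekend days (Sat, Sun): 170 × 2 = 340.
The 5 extra days are Mon, Tue, Wed, Thu, Fri — none qualify.
Total: 340 + 0 = 340.

340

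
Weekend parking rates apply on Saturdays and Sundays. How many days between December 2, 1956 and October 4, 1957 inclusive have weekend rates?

December 2, 1956 is a Sunday.
From December 2, 1956 to October 4, 1957 is 307 days inclusive.
307 = 7 × 43 + 6, so there are 43 full weeks plus 6 extra days.
Each full week contributes 2 weekend days (Sat, Sun): 43 × 2 = 86.
The 6 extra days are Sun, Mon, Tue, Wed, Thu, Fri — 1 of them qualifies.
Total: 86 + 1 = 87.

87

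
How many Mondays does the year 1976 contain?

52

January 1, 1976 is a Thursday.
The range spans 366 days (inclusive of both endpoints).
366 = 7 × 52 + 2, so there are 52 full weeks plus 2 extra days.
Each full week contributes one Monday: 52 so far.
The 2 extra days are Thu, Fri — none qualify.
Total: 52 + 0 = 52.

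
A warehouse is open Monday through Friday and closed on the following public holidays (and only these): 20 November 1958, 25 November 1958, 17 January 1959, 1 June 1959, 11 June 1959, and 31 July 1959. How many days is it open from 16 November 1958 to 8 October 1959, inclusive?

229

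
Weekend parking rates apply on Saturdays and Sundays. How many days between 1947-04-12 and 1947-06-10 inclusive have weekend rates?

1947-04-12 is a Saturday.
That's 60 days from start to end, counting both.
60 = 7 × 8 + 4, so there are 8 full weeks plus 4 extra days.
Each full week contributes 2 weekend days (Sat, Sun): 8 × 2 = 16.
The 4 extra days are Saturday, Sunday, Monday, Tuesday — 2 of them qualify.
Total: 16 + 2 = 18.

18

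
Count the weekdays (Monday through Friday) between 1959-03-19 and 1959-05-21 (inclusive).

1959-03-19 is a Thursday.
The range spans 64 days (inclusive of both endpoints).
64 = 7 × 9 + 1, so there are 9 full weeks plus 1 extra day.
Each full week contributes 5 weekdays (Mon–Fri): 9 × 5 = 45.
The 1 extra day is Thursday — 1 of them qualifies.
Total: 45 + 1 = 46.

46 weekdays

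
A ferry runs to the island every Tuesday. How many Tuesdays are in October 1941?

4

1 October 1941 is a Wednesday.
From 1 October 1941 to 31 October 1941 is 31 days inclusive.
31 = 7 × 4 + 3, so there are 4 full weeks plus 3 extra days.
Each full week contributes one Tuesday: 4 so far.
The 3 extra days are Wednesday, Thursday, Friday — none qualify.
Total: 4 + 0 = 4.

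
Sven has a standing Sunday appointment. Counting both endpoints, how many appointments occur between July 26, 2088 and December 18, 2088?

July 26, 2088 is a Monday.
That's 146 days from start to end, counting both.
146 = 7 × 20 + 6, so there are 20 full weeks plus 6 extra days.
Each full week contributes one Sunday: 20 so far.
The 6 extra days are Monday, Tuesday, Wednesday, Thursday, Friday, Saturday — none qualify.
Total: 20 + 0 = 20.

20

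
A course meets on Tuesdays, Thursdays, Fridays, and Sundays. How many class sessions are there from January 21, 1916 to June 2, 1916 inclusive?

January 21, 1916 is a Friday.
From January 21, 1916 to June 2, 1916 is 134 days inclusive.
134 = 7 × 19 + 1, so there are 19 full weeks plus 1 extra day.
Each full week contributes 4 days from the set (Tue, Thu, Fri, Sun): 19 × 4 = 76.
The 1 extra day is Friday — 1 of them qualifies.
Total: 76 + 1 = 77.

77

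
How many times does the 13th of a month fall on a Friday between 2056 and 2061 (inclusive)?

9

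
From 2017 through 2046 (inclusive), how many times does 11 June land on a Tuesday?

Day of week of June 11 in each year:
2017: Sun, 2018: Mon, 2019: Tue ✓, 2020: Thu, 2021: Fri, 2022: Sat, 2023: Sun, 2024: Tue ✓, 2025: Wed, 2026: Thu, 2027: Fri, 2028: Sun, 2029: Mon, 2030: Tue ✓, 2031: Wed, 2032: Fri, 2033: Sat, 2034: Sun, 2035: Mon, 2036: Wed, 2037: Thu, 2038: Fri, 2039: Sat, 2040: Mon, 2041: Tue ✓, 2042: Wed, 2043: Thu, 2044: Sat, 2045: Sun, 2046: Mon
Tuesdays: 2019, 2024, 2030, 2041.

4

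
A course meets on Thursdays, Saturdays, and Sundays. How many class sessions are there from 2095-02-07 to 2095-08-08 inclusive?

2095-02-07 is a Monday.
That's 183 days from start to end, counting both.
183 = 7 × 26 + 1, so there are 26 full weeks plus 1 extra day.
Each full week contributes 3 days from the set (Thu, Sat, Sun): 26 × 3 = 78.
The 1 extra day is Mon — none qualify.
Total: 78 + 0 = 78.

78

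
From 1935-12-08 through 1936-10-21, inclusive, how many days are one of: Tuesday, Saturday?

91

1935-12-08 is a Sunday.
From 1935-12-08 to 1936-10-21 is 319 days inclusive.
319 = 7 × 45 + 4, so there are 45 full weeks plus 4 extra days.
Each full week contributes 2 days from the set (Tue, Sat): 45 × 2 = 90.
The 4 extra days are Sun, Mon, Tue, Wed — 1 of them qualifies.
Total: 90 + 1 = 91.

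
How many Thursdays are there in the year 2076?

53

January 1, 2076 is a Wednesday.
The range spans 366 days (inclusive of both endpoints).
366 = 7 × 52 + 2, so there are 52 full weeks plus 2 extra days.
Each full week contributes one Thursday: 52 so far.
The 2 extra days are Wednesday, Thursday — 1 of them qualifies.
Total: 52 + 1 = 53.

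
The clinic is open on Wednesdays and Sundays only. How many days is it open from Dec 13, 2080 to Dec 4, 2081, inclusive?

Dec 13, 2080 is a Friday.
From Dec 13, 2080 to Dec 4, 2081 is 357 days inclusive.
357 = 7 × 51, so the span is exactly 51 full weeks.
Each full week contributes 2 days from the set (Wed, Sun): 51 × 2 = 102.

102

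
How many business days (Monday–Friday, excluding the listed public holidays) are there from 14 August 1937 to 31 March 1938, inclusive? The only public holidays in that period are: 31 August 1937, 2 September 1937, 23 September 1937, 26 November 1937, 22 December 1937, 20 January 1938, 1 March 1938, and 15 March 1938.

14 August 1937 is a Saturday.
The range spans 230 days (inclusive of both endpoints).
230 = 7 × 32 + 6, so there are 32 full weeks plus 6 extra days.
Each full week contributes 5 weekdays (Mon–Fri): 32 × 5 = 160.
The 6 extra days are Sat, Sun, Mon, Tue, Wed, Thu — 4 of them qualify.
Total: 160 + 4 = 164.
Holidays: 31 August 1937 (Tue); 2 September 1937 (Thu); 23 September 1937 (Thu); 26 November 1937 (Fri); 22 December 1937 (Wed); 20 January 1938 (Thu); 1 March 1938 (Tue); 15 March 1938 (Tue).
All 8 holidays fall on weekdays, so subtract 8.
Business days: 164 − 8 = 156.

156 business days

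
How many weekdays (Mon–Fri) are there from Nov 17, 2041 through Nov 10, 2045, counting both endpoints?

Nov 17, 2041 is a Sunday.
From Nov 17, 2041 to Nov 10, 2045 is 1455 days inclusive.
1455 = 7 × 207 + 6, so there are 207 full weeks plus 6 extra days.
Each full week contributes 5 weekdays (Mon–Fri): 207 × 5 = 1035.
The 6 extra days are Sun, Mon, Tue, Wed, Thu, Fri — 5 of them qualify.
Total: 1035 + 5 = 1040.

1040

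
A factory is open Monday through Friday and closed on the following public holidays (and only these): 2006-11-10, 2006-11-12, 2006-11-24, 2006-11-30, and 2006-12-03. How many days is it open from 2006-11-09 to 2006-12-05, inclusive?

16

2006-11-09 is a Thursday.
The range spans 27 days (inclusive of both endpoints).
27 = 7 × 3 + 6, so there are 3 full weeks plus 6 extra days.
Each full week contributes 5 weekdays (Mon–Fri): 3 × 5 = 15.
The 6 extra days are Thursday, Friday, Saturday, Sunday, Monday, Tuesday — 4 of them qualify.
Total: 15 + 4 = 19.
Holidays: 2006-11-10 (Fri); 2006-11-12 (Sun); 2006-11-24 (Fri); 2006-11-30 (Thu); 2006-12-03 (Sun).
3 of the 5 holidays fall on weekdays; the rest are weekends and were already excluded.
Business days: 19 − 3 = 16.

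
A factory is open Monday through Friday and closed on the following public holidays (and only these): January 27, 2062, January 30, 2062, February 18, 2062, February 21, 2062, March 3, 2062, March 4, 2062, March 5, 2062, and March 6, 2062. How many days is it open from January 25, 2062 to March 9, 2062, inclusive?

27 working days

January 25, 2062 is a Wednesday.
The range spans 44 days (inclusive of both endpoints).
44 = 7 × 6 + 2, so there are 6 full weeks plus 2 extra days.
Each full week contributes 5 weekdays (Mon–Fri): 6 × 5 = 30.
The 2 extra days are Wed, Thu — 2 of them qualify.
Total: 30 + 2 = 32.
Holidays: January 27, 2062 (Fri); January 30, 2062 (Mon); February 18, 2062 (Sat); February 21, 2062 (Tue); March 3, 2062 (Fri); March 4, 2062 (Sat); March 5, 2062 (Sun); March 6, 2062 (Mon).
5 of the 8 holidays fall on weekdays; the rest are weekends and were already excluded.
Business days: 32 − 5 = 27.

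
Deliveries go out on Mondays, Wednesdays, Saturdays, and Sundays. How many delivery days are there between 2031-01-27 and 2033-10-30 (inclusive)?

576

2031-01-27 is a Monday.
From 2031-01-27 to 2033-10-30 is 1008 days inclusive.
1008 = 7 × 144, so the span is exactly 144 full weeks.
Each full week contributes 4 days from the set (Mon, Wed, Sat, Sun): 144 × 4 = 576.
Total: 576.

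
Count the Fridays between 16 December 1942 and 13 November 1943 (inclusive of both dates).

48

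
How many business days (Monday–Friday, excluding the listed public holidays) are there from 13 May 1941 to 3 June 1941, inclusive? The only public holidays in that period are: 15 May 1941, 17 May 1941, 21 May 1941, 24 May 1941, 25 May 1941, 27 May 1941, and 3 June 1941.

13 May 1941 is a Tuesday.
The range spans 22 days (inclusive of both endpoints).
22 = 7 × 3 + 1, so there are 3 full weeks plus 1 extra day.
Each full week contributes 5 weekdays (Mon–Fri): 3 × 5 = 15.
The 1 extra day is Tue — 1 of them qualifies.
Total: 15 + 1 = 16.
Holidays: 15 May 1941 (Thu); 17 May 1941 (Sat); 21 May 1941 (Wed); 24 May 1941 (Sat); 25 May 1941 (Sun); 27 May 1941 (Tue); 3 June 1941 (Tue).
4 of the 7 holidays fall on weekdays; the rest are weekends and were already excluded.
Business days: 16 − 4 = 12.

12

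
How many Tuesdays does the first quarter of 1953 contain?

1 January 1953 is a Thursday.
The range spans 90 days (inclusive of both endpoints).
90 = 7 × 12 + 6, so there are 12 full weeks plus 6 extra days.
Each full week contributes one Tuesday: 12 so far.
The 6 extra days are Thursday, Friday, Saturday, Sunday, Monday, Tuesday — 1 of them qualifies.
Total: 12 + 1 = 13.

13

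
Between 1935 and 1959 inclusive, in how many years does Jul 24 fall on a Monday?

3

Day of week of July 24 in each year:
1935: Wed, 1936: Fri, 1937: Sat, 1938: Sun, 1939: Mon ✓, 1940: Wed, 1941: Thu, 1942: Fri, 1943: Sat, 1944: Mon ✓, 1945: Tue, 1946: Wed, 1947: Thu, 1948: Sat, 1949: Sun, 1950: Mon ✓, 1951: Tue, 1952: Thu, 1953: Fri, 1954: Sat, 1955: Sun, 1956: Tue, 1957: Wed, 1958: Thu, 1959: Fri
Mondays: 1939, 1944, 1950.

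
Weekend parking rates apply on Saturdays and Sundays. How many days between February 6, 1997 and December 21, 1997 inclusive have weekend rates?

92

February 6, 1997 is a Thursday.
The range spans 319 days (inclusive of both endpoints).
319 = 7 × 45 + 4, so there are 45 full weeks plus 4 extra days.
Each full week contributes 2 weekend days (Sat, Sun): 45 × 2 = 90.
The 4 extra days are Thu, Fri, Sat, Sun — 2 of them qualify.
Total: 90 + 2 = 92.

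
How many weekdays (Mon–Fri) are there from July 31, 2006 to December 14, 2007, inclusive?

360 weekdays

July 31, 2006 is a Monday.
From July 31, 2006 to December 14, 2007 is 502 days inclusive.
502 = 7 × 71 + 5, so there are 71 full weeks plus 5 extra days.
Each full week contributes 5 weekdays (Mon–Fri): 71 × 5 = 355.
The 5 extra days are Mon, Tue, Wed, Thu, Fri — 5 of them qualify.
Total: 355 + 5 = 360.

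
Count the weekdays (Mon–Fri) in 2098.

261

January 1, 2098 is a Wednesday.
That's 365 days from start to end, counting both.
365 = 7 × 52 + 1, so there are 52 full weeks plus 1 extra day.
Each full week contributes 5 weekdays (Mon–Fri): 52 × 5 = 260.
The 1 extra day is Wednesday — 1 of them qualifies.
Total: 260 + 1 = 261.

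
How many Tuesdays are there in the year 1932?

52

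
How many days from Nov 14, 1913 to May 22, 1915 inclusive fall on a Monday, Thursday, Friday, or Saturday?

318

Nov 14, 1913 is a Friday.
The range spans 555 days (inclusive of both endpoints).
555 = 7 × 79 + 2, so there are 79 full weeks plus 2 extra days.
Each full week contributes 4 days from the set (Mon, Thu, Fri, Sat): 79 × 4 = 316.
The 2 extra days are Fri, Sat — 2 of them qualify.
Total: 316 + 2 = 318.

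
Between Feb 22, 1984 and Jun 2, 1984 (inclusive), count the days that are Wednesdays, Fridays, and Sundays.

Feb 22, 1984 is a Wednesday.
That's 102 days from start to end, counting both.
102 = 7 × 14 + 4, so there are 14 full weeks plus 4 extra days.
Each full week contributes 3 days from the set (Wed, Fri, Sun): 14 × 3 = 42.
The 4 extra days are Wednesday, Thursday, Friday, Saturday — 2 of them qualify.
Total: 42 + 2 = 44.

44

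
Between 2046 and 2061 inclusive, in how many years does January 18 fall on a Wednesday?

Day of week of January 18 in each year:
2046: Thu, 2047: Fri, 2048: Sat, 2049: Mon, 2050: Tue, 2051: Wed ✓, 2052: Thu, 2053: Sat, 2054: Sun, 2055: Mon, 2056: Tue, 2057: Thu, 2058: Fri, 2059: Sat, 2060: Sun, 2061: Tue
Wednesdays: 2051.

1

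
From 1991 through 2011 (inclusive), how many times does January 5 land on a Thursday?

Day of week of January 5 in each year:
1991: Sat, 1992: Sun, 1993: Tue, 1994: Wed, 1995: Thu ✓, 1996: Fri, 1997: Sun, 1998: Mon, 1999: Tue, 2000: Wed, 2001: Fri, 2002: Sat, 2003: Sun, 2004: Mon, 2005: Wed, 2006: Thu ✓, 2007: Fri, 2008: Sat, 2009: Mon, 2010: Tue, 2011: Wed
Thursdays: 1995, 2006.

2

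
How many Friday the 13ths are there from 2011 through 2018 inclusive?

15

Friday-the-13ths by year:
2011: May
2012: Jan, Apr, Jul
2013: Sep, Dec
2014: Jun
2015: Feb, Mar, Nov
2016: May
2017: Jan, Oct
2018: Apr, Jul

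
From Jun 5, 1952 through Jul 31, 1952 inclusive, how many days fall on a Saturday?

Jun 5, 1952 is a Thursday.
The range spans 57 days (inclusive of both endpoints).
57 = 7 × 8 + 1, so there are 8 full weeks plus 1 extra day.
Each full week contributes one Saturday: 8 so far.
The 1 extra day is Thursday — none qualify.
Total: 8 + 0 = 8.

8 Saturdays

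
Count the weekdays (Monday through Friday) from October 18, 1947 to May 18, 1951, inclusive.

935 weekdays

October 18, 1947 is a Saturday.
From October 18, 1947 to May 18, 1951 is 1309 days inclusive.
1309 = 7 × 187, so the span is exactly 187 full weeks.
Each full week contributes 5 weekdays (Mon–Fri): 187 × 5 = 935.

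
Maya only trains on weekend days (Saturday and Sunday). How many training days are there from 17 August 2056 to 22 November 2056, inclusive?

28

17 August 2056 is a Thursday.
From 17 August 2056 to 22 November 2056 is 98 days inclusive.
98 = 7 × 14, so the span is exactly 14 full weeks.
Each full week contributes 2 weekend days (Sat, Sun): 14 × 2 = 28.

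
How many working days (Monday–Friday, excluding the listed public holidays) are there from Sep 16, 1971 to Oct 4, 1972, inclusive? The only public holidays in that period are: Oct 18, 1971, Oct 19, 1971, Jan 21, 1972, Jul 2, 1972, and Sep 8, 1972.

Sep 16, 1971 is a Thursday.
That's 385 days from start to end, counting both.
385 = 7 × 55, so the span is exactly 55 full weeks.
Each full week contributes 5 weekdays (Mon–Fri): 55 × 5 = 275.
Total: 275.
Holidays: Oct 18, 1971 (Mon); Oct 19, 1971 (Tue); Jan 21, 1972 (Fri); Jul 2, 1972 (Sun); Sep 8, 1972 (Fri).
4 of the 5 holidays fall on weekdays; the rest are weekends and were already excluded.
Business days: 275 − 4 = 271.

271 working days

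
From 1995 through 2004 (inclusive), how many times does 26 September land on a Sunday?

2

Day of week of September 26 in each year:
1995: Tue, 1996: Thu, 1997: Fri, 1998: Sat, 1999: Sun ✓, 2000: Tue, 2001: Wed, 2002: Thu, 2003: Fri, 2004: Sun ✓
Sundays: 1999, 2004.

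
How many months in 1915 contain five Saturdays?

4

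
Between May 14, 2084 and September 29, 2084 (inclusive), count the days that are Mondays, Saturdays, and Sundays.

May 14, 2084 is a Sunday.
From May 14, 2084 to September 29, 2084 is 139 days inclusive.
139 = 7 × 19 + 6, so there are 19 full weeks plus 6 extra days.
Each full week contributes 3 days from the set (Mon, Sat, Sun): 19 × 3 = 57.
The 6 extra days are Sunday, Monday, Tuesday, Wednesday, Thursday, Friday — 2 of them qualify.
Total: 57 + 2 = 59.

59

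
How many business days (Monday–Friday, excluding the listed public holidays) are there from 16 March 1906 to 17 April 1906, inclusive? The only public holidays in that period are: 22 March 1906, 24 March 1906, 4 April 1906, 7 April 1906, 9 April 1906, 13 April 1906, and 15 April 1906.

16 March 1906 is a Friday.
From 16 March 1906 to 17 April 1906 is 33 days inclusive.
33 = 7 × 4 + 5, so there are 4 full weeks plus 5 extra days.
Each full week contributes 5 weekdays (Mon–Fri): 4 × 5 = 20.
The 5 extra days are Fri, Sat, Sun, Mon, Tue — 3 of them qualify.
Total: 20 + 3 = 23.
Holidays: 22 March 1906 (Thu); 24 March 1906 (Sat); 4 April 1906 (Wed); 7 April 1906 (Sat); 9 April 1906 (Mon); 13 April 1906 (Fri); 15 April 1906 (Sun).
4 of the 7 holidays fall on weekdays; the rest are weekends and were already excluded.
Business days: 23 − 4 = 19.

19 business days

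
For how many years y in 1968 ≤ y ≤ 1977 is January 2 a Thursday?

2

Day of week of January 2 in each year:
1968: Tue, 1969: Thu ✓, 1970: Fri, 1971: Sat, 1972: Sun, 1973: Tue, 1974: Wed, 1975: Thu ✓, 1976: Fri, 1977: Sun
Thursdays: 1969, 1975.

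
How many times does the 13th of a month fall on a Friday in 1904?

The 13th falls on a Friday when the month's 13th has weekday Fri.
Jan 13 is Wed; Feb 13 is Sat; Mar 13 is Sun; Apr 13 is Wed; May 13 is Fri ✓; Jun 13 is Mon; Jul 13 is Wed; Aug 13 is Sat; Sep 13 is Tue; Oct 13 is Thu; Nov 13 is Sun; Dec 13 is Tue.
Friday the 13ths: May.

1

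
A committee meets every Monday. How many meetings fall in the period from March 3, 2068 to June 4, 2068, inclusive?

14 Mondays

March 3, 2068 is a Saturday.
That's 94 days from start to end, counting both.
94 = 7 × 13 + 3, so there are 13 full weeks plus 3 extra days.
Each full week contributes one Monday: 13 so far.
The 3 extra days are Sat, Sun, Mon — 1 of them qualifies.
Total: 13 + 1 = 14.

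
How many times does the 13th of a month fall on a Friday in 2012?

3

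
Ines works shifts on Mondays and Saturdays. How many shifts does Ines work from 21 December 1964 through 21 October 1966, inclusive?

21 December 1964 is a Monday.
From 21 December 1964 to 21 October 1966 is 670 days inclusive.
670 = 7 × 95 + 5, so there are 95 full weeks plus 5 extra days.
Each full week contributes 2 days from the set (Mon, Sat): 95 × 2 = 190.
The 5 extra days are Monday, Tuesday, Wednesday, Thursday, Friday — 1 of them qualifies.
Total: 190 + 1 = 191.

191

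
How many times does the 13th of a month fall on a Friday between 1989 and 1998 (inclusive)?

18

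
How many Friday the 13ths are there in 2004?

2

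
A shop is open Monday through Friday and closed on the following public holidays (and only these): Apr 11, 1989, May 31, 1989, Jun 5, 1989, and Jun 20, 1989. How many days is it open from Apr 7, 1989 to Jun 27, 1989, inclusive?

Apr 7, 1989 is a Friday.
That's 82 days from start to end, counting both.
82 = 7 × 11 + 5, so there are 11 full weeks plus 5 extra days.
Each full week contributes 5 weekdays (Mon–Fri): 11 × 5 = 55.
The 5 extra days are Friday, Saturday, Sunday, Monday, Tuesday — 3 of them qualify.
Total: 55 + 3 = 58.
Holidays: Apr 11, 1989 (Tue); May 31, 1989 (Wed); Jun 5, 1989 (Mon); Jun 20, 1989 (Tue).
All 4 holidays fall on weekdays, so subtract 4.
Business days: 58 − 4 = 54.

54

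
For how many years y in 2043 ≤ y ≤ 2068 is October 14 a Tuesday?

Day of week of October 14 in each year:
2043: Wed, 2044: Fri, 2045: Sat, 2046: Sun, 2047: Mon, 2048: Wed, 2049: Thu, 2050: Fri, 2051: Sat, 2052: Mon, 2053: Tue ✓, 2054: Wed, 2055: Thu, 2056: Sat, 2057: Sun, 2058: Mon, 2059: Tue ✓, 2060: Thu, 2061: Fri, 2062: Sat, 2063: Sun, 2064: Tue ✓, 2065: Wed, 2066: Thu, 2067: Fri, 2068: Sun
Tuesdays: 2053, 2059, 2064.

3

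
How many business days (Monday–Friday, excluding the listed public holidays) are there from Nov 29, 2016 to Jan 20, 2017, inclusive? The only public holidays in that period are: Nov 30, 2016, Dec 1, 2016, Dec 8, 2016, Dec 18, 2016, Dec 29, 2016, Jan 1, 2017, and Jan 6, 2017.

34 business days

Nov 29, 2016 is a Tuesday.
That's 53 days from start to end, counting both.
53 = 7 × 7 + 4, so there are 7 full weeks plus 4 extra days.
Each full week contributes 5 weekdays (Mon–Fri): 7 × 5 = 35.
The 4 extra days are Tue, Wed, Thu, Fri — 4 of them qualify.
Total: 35 + 4 = 39.
Holidays: Nov 30, 2016 (Wed); Dec 1, 2016 (Thu); Dec 8, 2016 (Thu); Dec 18, 2016 (Sun); Dec 29, 2016 (Thu); Jan 1, 2017 (Sun); Jan 6, 2017 (Fri).
5 of the 7 holidays fall on weekdays; the rest are weekends and were already excluded.
Business days: 39 − 5 = 34.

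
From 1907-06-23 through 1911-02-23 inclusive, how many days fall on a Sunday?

192

1907-06-23 is a Sunday.
The range spans 1342 days (inclusive of both endpoints).
1342 = 7 × 191 + 5, so there are 191 full weeks plus 5 extra days.
Each full week contributes one Sunday: 191 so far.
The 5 extra days are Sun, Mon, Tue, Wed, Thu — 1 of them qualifies.
Total: 191 + 1 = 192.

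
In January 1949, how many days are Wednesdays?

1949-01-01 is a Saturday.
That's 31 days from start to end, counting both.
31 = 7 × 4 + 3, so there are 4 full weeks plus 3 extra days.
Each full week contributes one Wednesday: 4 so far.
The 3 extra days are Saturday, Sunday, Monday — none qualify.
Total: 4 + 0 = 4.

4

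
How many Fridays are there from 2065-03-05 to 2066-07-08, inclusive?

70 Fridays

2065-03-05 is a Thursday.
That's 491 days from start to end, counting both.
491 = 7 × 70 + 1, so there are 70 full weeks plus 1 extra day.
Each full week contributes one Friday: 70 so far.
The 1 extra day is Thursday — none qualify.
Total: 70 + 0 = 70.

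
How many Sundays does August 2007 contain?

4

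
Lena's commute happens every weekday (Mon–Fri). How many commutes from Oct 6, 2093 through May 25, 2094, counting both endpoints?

166

Oct 6, 2093 is a Tuesday.
From Oct 6, 2093 to May 25, 2094 is 232 days inclusive.
232 = 7 × 33 + 1, so there are 33 full weeks plus 1 extra day.
Each full week contributes 5 weekdays (Mon–Fri): 33 × 5 = 165.
The 1 extra day is Tuesday — 1 of them qualifies.
Total: 165 + 1 = 166.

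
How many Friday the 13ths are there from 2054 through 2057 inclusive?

Friday-the-13ths by year:
2054: Feb, Mar, Nov
2055: Aug
2056: Oct
2057: Apr, Jul

7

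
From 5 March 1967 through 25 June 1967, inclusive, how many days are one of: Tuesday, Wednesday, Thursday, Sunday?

5 March 1967 is a Sunday.
The range spans 113 days (inclusive of both endpoints).
113 = 7 × 16 + 1, so there are 16 full weeks plus 1 extra day.
Each full week contributes 4 days from the set (Tue, Wed, Thu, Sun): 16 × 4 = 64.
The 1 extra day is Sun — 1 of them qualifies.
Total: 64 + 1 = 65.

65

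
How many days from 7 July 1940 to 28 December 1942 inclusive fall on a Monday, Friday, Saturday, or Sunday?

518

7 July 1940 is a Sunday.
From 7 July 1940 to 28 December 1942 is 905 days inclusive.
905 = 7 × 129 + 2, so there are 129 full weeks plus 2 extra days.
Each full week contributes 4 days from the set (Mon, Fri, Sat, Sun): 129 × 4 = 516.
The 2 extra days are Sunday, Monday — 2 of them qualify.
Total: 516 + 2 = 518.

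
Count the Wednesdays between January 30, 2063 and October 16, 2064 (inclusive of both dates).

January 30, 2063 is a Tuesday.
The range spans 626 days (inclusive of both endpoints).
626 = 7 × 89 + 3, so there are 89 full weeks plus 3 extra days.
Each full week contributes one Wednesday: 89 so far.
The 3 extra days are Tue, Wed, Thu — 1 of them qualifies.
Total: 89 + 1 = 90.

90 Wednesdays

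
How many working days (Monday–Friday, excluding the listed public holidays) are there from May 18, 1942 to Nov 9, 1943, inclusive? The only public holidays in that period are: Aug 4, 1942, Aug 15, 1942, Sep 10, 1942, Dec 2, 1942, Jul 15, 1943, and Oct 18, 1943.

382

May 18, 1942 is a Monday.
That's 541 days from start to end, counting both.
541 = 7 × 77 + 2, so there are 77 full weeks plus 2 extra days.
Each full week contributes 5 weekdays (Mon–Fri): 77 × 5 = 385.
The 2 extra days are Monday, Tuesday — 2 of them qualify.
Total: 385 + 2 = 387.
Holidays: Aug 4, 1942 (Tue); Aug 15, 1942 (Sat); Sep 10, 1942 (Thu); Dec 2, 1942 (Wed); Jul 15, 1943 (Thu); Oct 18, 1943 (Mon).
5 of the 6 holidays fall on weekdays; the rest are weekends and were already excluded.
Business days: 387 − 5 = 382.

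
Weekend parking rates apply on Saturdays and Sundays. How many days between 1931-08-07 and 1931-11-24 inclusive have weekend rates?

32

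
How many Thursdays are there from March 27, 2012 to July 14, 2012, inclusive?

March 27, 2012 is a Tuesday.
From March 27, 2012 to July 14, 2012 is 110 days inclusive.
110 = 7 × 15 + 5, so there are 15 full weeks plus 5 extra days.
Each full week contributes one Thursday: 15 so far.
The 5 extra days are Tuesday, Wednesday, Thursday, Friday, Saturday — 1 of them qualifies.
Total: 15 + 1 = 16.

16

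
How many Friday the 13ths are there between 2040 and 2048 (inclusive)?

Friday-the-13ths by year:
2040: Jan, Apr, Jul
2041: Sep, Dec
2042: Jun
2043: Feb, Mar, Nov
2044: May
2045: Jan, Oct
2046: Apr, Jul
2047: Sep, Dec
2048: Mar, Nov

18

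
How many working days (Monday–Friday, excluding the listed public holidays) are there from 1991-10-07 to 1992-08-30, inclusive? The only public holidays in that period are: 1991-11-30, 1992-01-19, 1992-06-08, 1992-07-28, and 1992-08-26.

232

1991-10-07 is a Monday.
From 1991-10-07 to 1992-08-30 is 329 days inclusive.
329 = 7 × 47, so the span is exactly 47 full weeks.
Each full week contributes 5 weekdays (Mon–Fri): 47 × 5 = 235.
Holidays: 1991-11-30 (Sat); 1992-01-19 (Sun); 1992-06-08 (Mon); 1992-07-28 (Tue); 1992-08-26 (Wed).
3 of the 5 holidays fall on weekdays; the rest are weekends and were already excluded.
Business days: 235 − 3 = 232.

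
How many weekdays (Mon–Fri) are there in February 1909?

20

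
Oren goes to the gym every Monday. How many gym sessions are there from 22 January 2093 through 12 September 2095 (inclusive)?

138

22 January 2093 is a Thursday.
That's 964 days from start to end, counting both.
964 = 7 × 137 + 5, so there are 137 full weeks plus 5 extra days.
Each full week contributes one Monday: 137 so far.
The 5 extra days are Thursday, Friday, Saturday, Sunday, Monday — 1 of them qualifies.
Total: 137 + 1 = 138.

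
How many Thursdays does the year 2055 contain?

52

2055-01-01 is a Friday.
That's 365 days from start to end, counting both.
365 = 7 × 52 + 1, so there are 52 full weeks plus 1 extra day.
Each full week contributes one Thursday: 52 so far.
The 1 extra day is Friday — none qualify.
Total: 52 + 0 = 52.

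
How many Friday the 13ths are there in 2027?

1

The 13th falls on a Friday when the month's 13th has weekday Fri.
Jan 13 is Wed; Feb 13 is Sat; Mar 13 is Sat; Apr 13 is Tue; May 13 is Thu; Jun 13 is Sun; Jul 13 is Tue; Aug 13 is Fri ✓; Sep 13 is Mon; Oct 13 is Wed; Nov 13 is Sat; Dec 13 is Mon.
Friday the 13ths: Aug.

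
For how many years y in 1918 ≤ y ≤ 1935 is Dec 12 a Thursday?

3

Day of week of December 12 in each year:
1918: Thu ✓, 1919: Fri, 1920: Sun, 1921: Mon, 1922: Tue, 1923: Wed, 1924: Fri, 1925: Sat, 1926: Sun, 1927: Mon, 1928: Wed, 1929: Thu ✓, 1930: Fri, 1931: Sat, 1932: Mon, 1933: Tue, 1934: Wed, 1935: Thu ✓
Thursdays: 1918, 1929, 1935.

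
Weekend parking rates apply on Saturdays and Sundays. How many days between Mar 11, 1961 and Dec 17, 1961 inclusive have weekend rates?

Mar 11, 1961 is a Saturday.
That's 282 days from start to end, counting both.
282 = 7 × 40 + 2, so there are 40 full weeks plus 2 extra days.
Each full week contributes 2 weekend days (Sat, Sun): 40 × 2 = 80.
The 2 extra days are Saturday, Sunday — 2 of them qualify.
Total: 80 + 2 = 82.

82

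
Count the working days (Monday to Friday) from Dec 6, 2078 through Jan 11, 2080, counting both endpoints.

288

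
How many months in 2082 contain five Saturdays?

A month has five Saturdays exactly when Saturday falls within its first (length − 28) days.
Jan: 31 days, starts Thu → 5 of Thu, Fri, Sat ✓
Feb: 28 days, starts Sun → 5 of (none)
Mar: 31 days, starts Sun → 5 of Sun, Mon, Tue
Apr: 30 days, starts Wed → 5 of Wed, Thu
May: 31 days, starts Fri → 5 of Fri, Sat, Sun ✓
Jun: 30 days, starts Mon → 5 of Mon, Tue
Jul: 31 days, starts Wed → 5 of Wed, Thu, Fri
Aug: 31 days, starts Sat → 5 of Sat, Sun, Mon ✓
Sep: 30 days, starts Tue → 5 of Tue, Wed
Oct: 31 days, starts Thu → 5 of Thu, Fri, Sat ✓
Nov: 30 days, starts Sun → 5 of Sun, Mon
Dec: 31 days, starts Tue → 5 of Tue, Wed, Thu
Months with five Saturdays: Jan, May, Aug, Oct.

4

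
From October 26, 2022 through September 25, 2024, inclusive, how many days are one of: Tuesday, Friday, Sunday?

October 26, 2022 is a Wednesday.
From October 26, 2022 to September 25, 2024 is 701 days inclusive.
701 = 7 × 100 + 1, so there are 100 full weeks plus 1 extra day.
Each full week contributes 3 days from the set (Tue, Fri, Sun): 100 × 3 = 300.
The 1 extra day is Wed — none qualify.
Total: 300 + 0 = 300.

300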